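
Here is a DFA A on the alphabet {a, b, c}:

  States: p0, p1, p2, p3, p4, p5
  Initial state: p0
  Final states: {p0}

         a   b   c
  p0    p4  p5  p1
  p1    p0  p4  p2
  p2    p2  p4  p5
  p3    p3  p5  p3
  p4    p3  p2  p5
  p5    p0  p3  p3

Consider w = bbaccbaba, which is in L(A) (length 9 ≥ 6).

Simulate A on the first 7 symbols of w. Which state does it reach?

p0

State sequence: p0 -b-> p5 -b-> p3 -a-> p3 -c-> p3 -c-> p3 -b-> p5 -a-> p0

After reading 7 characters, A is in state p0.
(This kind of state-tracing is the core of the pumping-lemma construction: with 6 states, pigeonhole forces a repeat within the first 6 steps.)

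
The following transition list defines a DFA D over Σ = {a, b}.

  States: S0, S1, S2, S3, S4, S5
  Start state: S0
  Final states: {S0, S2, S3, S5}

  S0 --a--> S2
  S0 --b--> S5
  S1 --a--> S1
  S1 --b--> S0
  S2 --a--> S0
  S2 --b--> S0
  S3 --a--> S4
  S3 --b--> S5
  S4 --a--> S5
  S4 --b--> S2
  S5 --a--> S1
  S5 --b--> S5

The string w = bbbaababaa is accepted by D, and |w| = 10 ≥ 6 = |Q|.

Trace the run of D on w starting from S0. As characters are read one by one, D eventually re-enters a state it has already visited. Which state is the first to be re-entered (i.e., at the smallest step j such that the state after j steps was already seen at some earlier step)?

State sequence: S0 -b-> S5 -b-> S5 -b-> S5 -a-> S1 -a-> S1 -b-> S0 -a-> S2 -b-> S0 -a-> S2 -a-> S0
First repeat at step 2: S5 was already visited.

The earliest repeat is at step j = 2: D is in S5, which it already visited at step i = 1.
The DFA has 6 states, so the proof of the pumping lemma guarantees a repeated state among the first 6+1 visited; the segment between the two visits is the pumpable y.

S5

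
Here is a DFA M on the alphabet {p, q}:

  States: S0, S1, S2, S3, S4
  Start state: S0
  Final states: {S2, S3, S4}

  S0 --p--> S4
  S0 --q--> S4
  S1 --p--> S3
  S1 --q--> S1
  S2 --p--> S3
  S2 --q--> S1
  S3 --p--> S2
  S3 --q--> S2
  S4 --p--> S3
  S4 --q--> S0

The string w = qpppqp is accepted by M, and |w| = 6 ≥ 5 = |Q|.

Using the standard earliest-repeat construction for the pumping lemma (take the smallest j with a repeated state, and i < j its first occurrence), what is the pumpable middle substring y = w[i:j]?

State sequence: S0 -q-> S4 -p-> S3 -p-> S2 -p-> S3 -q-> S2 -p-> S3
First repeat at step 4: S3 was already visited.

So i = 2, j = 4, giving x = w[0:2] = qp, y = w[2:4] = pp, z = w[4:6] = qp.
Check: |xy| = 4 ≤ 5 and |y| = 2 ≥ 1. Reading y takes M from S3 back to S3, so every xyⁱz is accepted.

pp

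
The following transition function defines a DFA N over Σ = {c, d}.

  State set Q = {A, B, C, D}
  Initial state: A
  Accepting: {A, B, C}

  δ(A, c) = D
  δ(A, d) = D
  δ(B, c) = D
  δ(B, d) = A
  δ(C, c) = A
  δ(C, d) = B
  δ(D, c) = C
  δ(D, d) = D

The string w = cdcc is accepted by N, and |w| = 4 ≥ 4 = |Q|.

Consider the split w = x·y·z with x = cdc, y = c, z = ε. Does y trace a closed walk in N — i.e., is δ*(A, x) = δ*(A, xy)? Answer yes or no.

Run of N on the first 4 characters of w = c d c c:
  step 0: A  (start)
  step 1: D  (read c: A→D)
  step 2: D  (read d: D→D)
  step 3: C  (read c: D→C)
  step 4: A  (read c: C→A)

After x (step 3): C. After xy (step 4): A.
They differ (C ≠ A), so y is not a cycle from the state after x; this split is not the one the pumping-lemma construction produces, and pumping y need not keep the string in L(N).

no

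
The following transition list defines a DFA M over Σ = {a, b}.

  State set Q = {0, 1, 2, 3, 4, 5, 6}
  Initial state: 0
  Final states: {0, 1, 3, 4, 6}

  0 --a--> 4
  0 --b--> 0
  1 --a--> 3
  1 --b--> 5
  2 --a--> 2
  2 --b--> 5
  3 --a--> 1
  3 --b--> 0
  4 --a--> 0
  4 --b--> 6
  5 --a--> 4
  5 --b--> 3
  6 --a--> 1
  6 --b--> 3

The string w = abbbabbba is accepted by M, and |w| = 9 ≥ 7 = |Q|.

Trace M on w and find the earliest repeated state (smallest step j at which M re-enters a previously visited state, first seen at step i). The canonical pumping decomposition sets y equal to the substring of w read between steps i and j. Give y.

Run of M on w = a b b b a b b b a:
  step 0: 0  (start)
  step 1: 4  (read a: 0→4)
  step 2: 6  (read b: 4→6)
  step 3: 3  (read b: 6→3)
  step 4: 0  (read b: 3→0)   ← first repeat (0 seen earlier)
  step 5: 4  (read a: 0→4)
  step 6: 6  (read b: 4→6)
  step 7: 3  (read b: 6→3)
  step 8: 0  (read b: 3→0)
  step 9: 4  (read a: 0→4)

So i = 0, j = 4, giving x = w[0:0] = ε, y = w[0:4] = abbb, z = w[4:9] = abbba.
Check: |xy| = 4 ≤ 7 and |y| = 4 ≥ 1. Reading y takes M from 0 back to 0, so every xyⁱz is accepted.
Pumping length from the standard proof: p = 7 (the number of states). The repeated state found above gives |xy| = j ≤ 7 and |y| = j − i ≥ 1.

abbb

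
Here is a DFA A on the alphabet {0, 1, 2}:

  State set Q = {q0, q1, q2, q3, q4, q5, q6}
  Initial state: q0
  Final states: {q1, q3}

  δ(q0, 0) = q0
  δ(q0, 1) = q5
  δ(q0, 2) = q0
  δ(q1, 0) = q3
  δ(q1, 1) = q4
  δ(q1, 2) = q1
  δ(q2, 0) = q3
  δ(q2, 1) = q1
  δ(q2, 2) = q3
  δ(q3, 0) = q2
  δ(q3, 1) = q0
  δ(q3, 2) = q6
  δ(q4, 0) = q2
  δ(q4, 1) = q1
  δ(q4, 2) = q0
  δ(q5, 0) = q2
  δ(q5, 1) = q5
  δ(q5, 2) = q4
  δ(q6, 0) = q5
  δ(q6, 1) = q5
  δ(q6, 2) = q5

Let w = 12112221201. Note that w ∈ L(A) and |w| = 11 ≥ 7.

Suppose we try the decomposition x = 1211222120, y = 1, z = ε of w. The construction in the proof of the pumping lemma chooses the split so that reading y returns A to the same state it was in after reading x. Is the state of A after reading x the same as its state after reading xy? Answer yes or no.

no

Run of A on the first 11 characters of w = 1 2 1 1 2 2 2 1 2 0 1:
  step 0: q0  (start)
  step 1: q5  (read 1: q0→q5)
  step 2: q4  (read 2: q5→q4)
  step 3: q1  (read 1: q4→q1)
  step 4: q4  (read 1: q1→q4)
  step 5: q0  (read 2: q4→q0)
  step 6: q0  (read 2: q0→q0)
  step 7: q0  (read 2: q0→q0)
  step 8: q5  (read 1: q0→q5)
  step 9: q4  (read 2: q5→q4)
  step 10: q2  (read 0: q4→q2)
  step 11: q1  (read 1: q2→q1)

After x (step 10): q2. After xy (step 11): q1.
They differ (q2 ≠ q1), so y is not a cycle from the state after x; this split is not the one the pumping-lemma construction produces, and pumping y need not keep the string in L(A).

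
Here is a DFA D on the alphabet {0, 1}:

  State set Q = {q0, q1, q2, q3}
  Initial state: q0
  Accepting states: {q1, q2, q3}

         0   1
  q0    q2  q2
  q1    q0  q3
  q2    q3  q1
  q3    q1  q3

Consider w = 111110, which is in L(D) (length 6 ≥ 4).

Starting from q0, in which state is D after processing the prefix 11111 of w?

q3

State sequence: q0 -1-> q2 -1-> q1 -1-> q3 -1-> q3 -1-> q3

After reading 5 characters, D is in state q3.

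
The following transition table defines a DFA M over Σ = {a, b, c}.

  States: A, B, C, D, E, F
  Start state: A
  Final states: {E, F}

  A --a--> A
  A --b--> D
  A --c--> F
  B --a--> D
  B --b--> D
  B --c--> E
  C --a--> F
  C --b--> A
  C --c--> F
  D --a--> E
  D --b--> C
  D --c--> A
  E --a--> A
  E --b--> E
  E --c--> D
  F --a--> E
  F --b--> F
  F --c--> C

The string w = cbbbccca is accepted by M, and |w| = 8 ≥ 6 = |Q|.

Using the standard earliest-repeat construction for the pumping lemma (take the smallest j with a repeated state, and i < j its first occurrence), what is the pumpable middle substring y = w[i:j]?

b

Run of M on w = c b b b c c c a:
  step 0: A  (start)
  step 1: F  (read c: A→F)
  step 2: F  (read b: F→F)   ← first repeat (F seen earlier)
  step 3: F  (read b: F→F)
  step 4: F  (read b: F→F)
  step 5: C  (read c: F→C)
  step 6: F  (read c: C→F)
  step 7: C  (read c: F→C)
  step 8: F  (read a: C→F)

So i = 1, j = 2, giving x = w[0:1] = c, y = w[1:2] = b, z = w[2:8] = bbccca.
Check: |xy| = 2 ≤ 6 and |y| = 1 ≥ 1. Reading y takes M from F back to F, so every xyⁱz is accepted.
Pumping length from the standard proof: p = 6 (the number of states). The repeated state found above gives |xy| = j ≤ 6 and |y| = j − i ≥ 1.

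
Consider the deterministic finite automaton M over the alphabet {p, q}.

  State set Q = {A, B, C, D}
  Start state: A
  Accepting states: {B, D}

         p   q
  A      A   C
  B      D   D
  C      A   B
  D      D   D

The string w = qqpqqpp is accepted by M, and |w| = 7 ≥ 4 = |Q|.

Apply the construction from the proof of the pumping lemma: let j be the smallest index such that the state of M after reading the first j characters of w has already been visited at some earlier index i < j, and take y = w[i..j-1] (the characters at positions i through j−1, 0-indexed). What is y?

q

State sequence: A -q-> C -q-> B -p-> D -q-> D -q-> D -p-> D -p-> D
First repeat at step 4: D was already visited.

So i = 3, j = 4, giving x = w[0:3] = qqp, y = w[3:4] = q, z = w[4:7] = qpp.
Check: |xy| = 4 ≤ 4 and |y| = 1 ≥ 1. Reading y takes M from D back to D, so every xyⁱz is accepted.
Since M has 4 states, any run of length ≥ 4 visits 4+1 states, so by pigeonhole some state repeats within the first 4 steps — that repeat gives the pumpable loop.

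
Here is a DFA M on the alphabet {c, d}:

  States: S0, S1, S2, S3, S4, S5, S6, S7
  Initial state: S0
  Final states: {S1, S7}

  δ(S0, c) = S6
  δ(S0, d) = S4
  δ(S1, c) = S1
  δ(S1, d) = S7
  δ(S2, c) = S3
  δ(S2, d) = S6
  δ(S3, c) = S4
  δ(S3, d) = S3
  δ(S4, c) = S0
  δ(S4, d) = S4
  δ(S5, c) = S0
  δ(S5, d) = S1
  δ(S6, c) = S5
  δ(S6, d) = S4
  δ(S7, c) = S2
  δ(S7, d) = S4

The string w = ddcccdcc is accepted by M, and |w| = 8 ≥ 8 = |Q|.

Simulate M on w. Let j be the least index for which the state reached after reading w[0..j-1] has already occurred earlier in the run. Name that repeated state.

S4

State sequence: S0 -d-> S4 -d-> S4 -c-> S0 -c-> S6 -c-> S5 -d-> S1 -c-> S1 -c-> S1
First repeat at step 2: S4 was already visited.

The earliest repeat is at step j = 2: M is in S4, which it already visited at step i = 1.
Since M has 8 states, any run of length ≥ 8 visits 8+1 states, so by pigeonhole some state repeats within the first 8 steps — that repeat gives the pumpable loop.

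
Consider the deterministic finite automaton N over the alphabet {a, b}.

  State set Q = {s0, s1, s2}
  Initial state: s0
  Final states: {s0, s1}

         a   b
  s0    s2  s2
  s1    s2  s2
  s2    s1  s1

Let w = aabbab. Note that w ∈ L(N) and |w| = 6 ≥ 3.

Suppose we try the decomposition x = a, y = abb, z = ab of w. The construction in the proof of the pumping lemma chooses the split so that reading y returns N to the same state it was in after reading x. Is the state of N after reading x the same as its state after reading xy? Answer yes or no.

State sequence: s0 -a-> s2 -a-> s1 -b-> s2 -b-> s1

After x (step 1): s2. After xy (step 4): s1.
They differ (s2 ≠ s1), so y is not a cycle from the state after x; this split is not the one the pumping-lemma construction produces, and pumping y need not keep the string in L(N).

no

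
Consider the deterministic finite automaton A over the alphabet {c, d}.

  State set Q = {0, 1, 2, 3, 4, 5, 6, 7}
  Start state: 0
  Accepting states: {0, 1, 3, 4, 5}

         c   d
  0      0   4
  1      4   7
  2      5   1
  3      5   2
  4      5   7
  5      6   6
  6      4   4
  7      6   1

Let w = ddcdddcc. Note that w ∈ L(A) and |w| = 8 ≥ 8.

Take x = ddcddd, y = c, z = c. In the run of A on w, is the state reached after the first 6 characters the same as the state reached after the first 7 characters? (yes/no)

Run of A on the first 7 characters of w = d d c d d d c:
  step 0: 0  (start)
  step 1: 4  (read d: 0→4)
  step 2: 7  (read d: 4→7)
  step 3: 6  (read c: 7→6)
  step 4: 4  (read d: 6→4)
  step 5: 7  (read d: 4→7)
  step 6: 1  (read d: 7→1)
  step 7: 4  (read c: 1→4)

After x (step 6): 1. After xy (step 7): 4.
They differ (1 ≠ 4), so y is not a cycle from the state after x; this split is not the one the pumping-lemma construction produces, and pumping y need not keep the string in L(A).

no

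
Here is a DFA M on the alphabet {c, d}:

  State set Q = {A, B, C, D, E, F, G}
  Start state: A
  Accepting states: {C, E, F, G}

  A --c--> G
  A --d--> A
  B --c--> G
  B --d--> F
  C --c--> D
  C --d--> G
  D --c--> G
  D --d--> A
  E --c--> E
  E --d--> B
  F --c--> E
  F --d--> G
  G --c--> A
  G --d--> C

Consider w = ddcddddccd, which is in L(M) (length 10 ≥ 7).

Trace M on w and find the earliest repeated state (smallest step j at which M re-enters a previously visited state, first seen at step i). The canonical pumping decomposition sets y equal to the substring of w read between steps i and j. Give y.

Run of M on w = d d c d d d d c c d:
  step 0: A  (start)
  step 1: A  (read d: A→A)   ← first repeat (A seen earlier)
  step 2: A  (read d: A→A)
  step 3: G  (read c: A→G)
  step 4: C  (read d: G→C)
  step 5: G  (read d: C→G)
  step 6: C  (read d: G→C)
  step 7: G  (read d: C→G)
  step 8: A  (read c: G→A)
  step 9: G  (read c: A→G)
  step 10: C  (read d: G→C)

So i = 0, j = 1, giving x = w[0:0] = ε, y = w[0:1] = d, z = w[1:10] = dcddddccd.
Check: |xy| = 1 ≤ 7 and |y| = 1 ≥ 1. Reading y takes M from A back to A, so every xyⁱz is accepted.
The DFA has 7 states, so the proof of the pumping lemma guarantees a repeated state among the first 7+1 visited; the segment between the two visits is the pumpable y.

d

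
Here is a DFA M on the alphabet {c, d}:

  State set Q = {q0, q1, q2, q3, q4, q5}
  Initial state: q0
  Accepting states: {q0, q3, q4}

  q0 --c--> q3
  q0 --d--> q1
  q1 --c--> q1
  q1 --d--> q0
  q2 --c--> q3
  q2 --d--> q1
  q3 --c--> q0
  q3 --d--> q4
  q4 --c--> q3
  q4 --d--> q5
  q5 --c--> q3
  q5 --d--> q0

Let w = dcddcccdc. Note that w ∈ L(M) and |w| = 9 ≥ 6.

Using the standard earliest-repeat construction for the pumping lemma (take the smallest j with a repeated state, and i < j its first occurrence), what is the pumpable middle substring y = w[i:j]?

c

State sequence: q0 -d-> q1 -c-> q1 -d-> q0 -d-> q1 -c-> q1 -c-> q1 -c-> q1 -d-> q0 -c-> q3
First repeat at step 2: q1 was already visited.

So i = 1, j = 2, giving x = w[0:1] = d, y = w[1:2] = c, z = w[2:9] = ddcccdc.
Check: |xy| = 2 ≤ 6 and |y| = 1 ≥ 1. Reading y takes M from q1 back to q1, so every xyⁱz is accepted.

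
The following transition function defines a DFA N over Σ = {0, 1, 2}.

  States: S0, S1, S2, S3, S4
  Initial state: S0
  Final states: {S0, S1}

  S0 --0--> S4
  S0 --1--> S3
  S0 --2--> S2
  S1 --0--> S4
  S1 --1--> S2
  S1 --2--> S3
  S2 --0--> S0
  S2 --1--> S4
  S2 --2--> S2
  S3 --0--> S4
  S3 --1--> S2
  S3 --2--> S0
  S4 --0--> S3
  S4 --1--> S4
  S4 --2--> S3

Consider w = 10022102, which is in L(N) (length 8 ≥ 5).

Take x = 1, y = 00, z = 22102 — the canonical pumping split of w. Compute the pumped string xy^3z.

100000022102

xy^3z = 1·00·00·00·22102 = 100000022102.
Reading y = 00 takes N from S3 back to S3, so after x·y·y·y the machine is still in S3, and z then leads to the accepting state S0. Hence 100000022102 ∈ L(N).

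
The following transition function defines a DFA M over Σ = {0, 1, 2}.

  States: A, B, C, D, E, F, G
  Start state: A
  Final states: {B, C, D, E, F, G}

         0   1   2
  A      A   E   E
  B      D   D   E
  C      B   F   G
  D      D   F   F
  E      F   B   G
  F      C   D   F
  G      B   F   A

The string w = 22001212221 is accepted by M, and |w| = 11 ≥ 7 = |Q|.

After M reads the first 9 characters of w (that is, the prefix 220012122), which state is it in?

F

State sequence: A -2-> E -2-> G -0-> B -0-> D -1-> F -2-> F -1-> D -2-> F -2-> F

After reading 9 characters, M is in state F.
(This kind of state-tracing is the core of the pumping-lemma construction: with 7 states, pigeonhole forces a repeat within the first 7 steps.)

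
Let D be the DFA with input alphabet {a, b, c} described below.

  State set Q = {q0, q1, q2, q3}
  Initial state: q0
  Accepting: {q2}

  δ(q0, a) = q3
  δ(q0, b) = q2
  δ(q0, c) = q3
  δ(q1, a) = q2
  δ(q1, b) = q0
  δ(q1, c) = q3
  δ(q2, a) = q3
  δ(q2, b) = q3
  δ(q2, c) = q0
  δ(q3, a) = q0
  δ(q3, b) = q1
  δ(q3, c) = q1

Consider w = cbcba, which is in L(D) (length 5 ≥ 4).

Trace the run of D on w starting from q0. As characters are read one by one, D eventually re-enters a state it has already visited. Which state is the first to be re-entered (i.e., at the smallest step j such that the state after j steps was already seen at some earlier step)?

q3

Run of D on w = c b c b a:
  step 0: q0  (start)
  step 1: q3  (read c: q0→q3)
  step 2: q1  (read b: q3→q1)
  step 3: q3  (read c: q1→q3)   ← first repeat (q3 seen earlier)
  step 4: q1  (read b: q3→q1)
  step 5: q2  (read a: q1→q2)

The earliest repeat is at step j = 3: D is in q3, which it already visited at step i = 1.
Since D has 4 states, any run of length ≥ 4 visits 4+1 states, so by pigeonhole some state repeats within the first 4 steps — that repeat gives the pumpable loop.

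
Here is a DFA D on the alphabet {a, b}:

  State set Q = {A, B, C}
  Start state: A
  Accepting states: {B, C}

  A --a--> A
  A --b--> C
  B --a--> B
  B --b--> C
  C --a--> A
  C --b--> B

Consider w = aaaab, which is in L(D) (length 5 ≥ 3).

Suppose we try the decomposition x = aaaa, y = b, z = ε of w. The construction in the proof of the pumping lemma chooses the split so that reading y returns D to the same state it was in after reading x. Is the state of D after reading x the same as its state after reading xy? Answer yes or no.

no

State sequence: A -a-> A -a-> A -a-> A -a-> A -b-> C

After x (step 4): A. After xy (step 5): C.
They differ (A ≠ C), so y is not a cycle from the state after x; this split is not the one the pumping-lemma construction produces, and pumping y need not keep the string in L(D).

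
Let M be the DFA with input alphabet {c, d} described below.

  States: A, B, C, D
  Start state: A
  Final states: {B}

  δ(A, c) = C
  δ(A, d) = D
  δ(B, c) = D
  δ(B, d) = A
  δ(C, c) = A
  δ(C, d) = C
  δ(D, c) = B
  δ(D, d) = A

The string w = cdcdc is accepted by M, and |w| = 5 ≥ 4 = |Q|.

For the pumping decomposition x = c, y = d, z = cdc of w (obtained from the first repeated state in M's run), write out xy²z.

cddcdc

xy^2z = c·d·d·cdc = cddcdc.
Reading y = d takes M from C back to C, so after x·y·y the machine is still in C, and z then leads to the accepting state B. Hence cddcdc ∈ L(M).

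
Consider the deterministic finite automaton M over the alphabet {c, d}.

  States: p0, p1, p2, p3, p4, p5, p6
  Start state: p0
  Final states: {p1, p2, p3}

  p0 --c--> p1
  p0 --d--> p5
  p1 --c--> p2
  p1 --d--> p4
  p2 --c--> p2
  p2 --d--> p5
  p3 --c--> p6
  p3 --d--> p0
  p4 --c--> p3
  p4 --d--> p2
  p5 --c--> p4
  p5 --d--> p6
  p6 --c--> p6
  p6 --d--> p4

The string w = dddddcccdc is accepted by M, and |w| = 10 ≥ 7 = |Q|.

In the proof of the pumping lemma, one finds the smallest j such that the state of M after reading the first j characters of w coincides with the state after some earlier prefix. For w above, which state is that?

p5

Run of M on w = d d d d d c c c d c:
  step 0: p0  (start)
  step 1: p5  (read d: p0→p5)
  step 2: p6  (read d: p5→p6)
  step 3: p4  (read d: p6→p4)
  step 4: p2  (read d: p4→p2)
  step 5: p5  (read d: p2→p5)   ← first repeat (p5 seen earlier)
  step 6: p4  (read c: p5→p4)
  step 7: p3  (read c: p4→p3)
  step 8: p6  (read c: p3→p6)
  step 9: p4  (read d: p6→p4)
  step 10: p3  (read c: p4→p3)

The earliest repeat is at step j = 5: M is in p5, which it already visited at step i = 1.
Pumping length from the standard proof: p = 7 (the number of states). The repeated state found above gives |xy| = j ≤ 7 and |y| = j − i ≥ 1.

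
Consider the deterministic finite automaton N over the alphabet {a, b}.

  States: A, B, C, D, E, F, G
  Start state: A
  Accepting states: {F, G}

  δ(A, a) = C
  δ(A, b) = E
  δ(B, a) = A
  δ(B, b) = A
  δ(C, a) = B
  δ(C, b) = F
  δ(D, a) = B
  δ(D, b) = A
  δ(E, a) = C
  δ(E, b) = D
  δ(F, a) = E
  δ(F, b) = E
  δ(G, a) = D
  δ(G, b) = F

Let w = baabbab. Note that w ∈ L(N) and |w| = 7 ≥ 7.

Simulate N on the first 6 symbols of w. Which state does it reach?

C

State sequence: A -b-> E -a-> C -a-> B -b-> A -b-> E -a-> C

After reading 6 characters, N is in state C.
(This kind of state-tracing is the core of the pumping-lemma construction: with 7 states, pigeonhole forces a repeat within the first 7 steps.)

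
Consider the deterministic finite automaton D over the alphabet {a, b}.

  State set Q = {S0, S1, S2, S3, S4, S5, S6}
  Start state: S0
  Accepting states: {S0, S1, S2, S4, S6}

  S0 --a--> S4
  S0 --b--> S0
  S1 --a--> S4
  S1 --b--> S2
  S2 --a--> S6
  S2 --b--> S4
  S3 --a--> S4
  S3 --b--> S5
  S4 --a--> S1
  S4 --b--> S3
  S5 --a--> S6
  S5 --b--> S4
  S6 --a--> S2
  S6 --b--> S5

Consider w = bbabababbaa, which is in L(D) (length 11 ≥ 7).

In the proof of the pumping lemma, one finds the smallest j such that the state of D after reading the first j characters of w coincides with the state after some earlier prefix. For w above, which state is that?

Run of D on w = b b a b a b a b b a a:
  step 0: S0  (start)
  step 1: S0  (read b: S0→S0)   ← first repeat (S0 seen earlier)
  step 2: S0  (read b: S0→S0)
  step 3: S4  (read a: S0→S4)
  step 4: S3  (read b: S4→S3)
  step 5: S4  (read a: S3→S4)
  step 6: S3  (read b: S4→S3)
  step 7: S4  (read a: S3→S4)
  step 8: S3  (read b: S4→S3)
  step 9: S5  (read b: S3→S5)
  step 10: S6  (read a: S5→S6)
  step 11: S2  (read a: S6→S2)

The earliest repeat is at step j = 1: D is in S0, which it already visited at step i = 0.
Since D has 7 states, any run of length ≥ 7 visits 7+1 states, so by pigeonhole some state repeats within the first 7 steps — that repeat gives the pumpable loop.

S0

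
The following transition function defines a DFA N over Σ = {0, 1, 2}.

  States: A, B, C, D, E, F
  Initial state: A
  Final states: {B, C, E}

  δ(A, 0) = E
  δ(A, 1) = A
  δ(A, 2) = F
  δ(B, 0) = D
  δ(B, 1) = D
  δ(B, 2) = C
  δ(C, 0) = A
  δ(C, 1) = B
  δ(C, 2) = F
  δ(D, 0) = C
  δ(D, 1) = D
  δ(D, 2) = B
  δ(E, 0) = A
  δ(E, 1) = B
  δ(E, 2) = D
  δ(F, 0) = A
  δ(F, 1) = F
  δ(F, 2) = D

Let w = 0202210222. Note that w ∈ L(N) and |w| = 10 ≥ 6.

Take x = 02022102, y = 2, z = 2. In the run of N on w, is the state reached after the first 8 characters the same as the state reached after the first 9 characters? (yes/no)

no

State sequence: A -0-> E -2-> D -0-> C -2-> F -2-> D -1-> D -0-> C -2-> F -2-> D

After x (step 8): F. After xy (step 9): D.
They differ (F ≠ D), so y is not a cycle from the state after x; this split is not the one the pumping-lemma construction produces, and pumping y need not keep the string in L(N).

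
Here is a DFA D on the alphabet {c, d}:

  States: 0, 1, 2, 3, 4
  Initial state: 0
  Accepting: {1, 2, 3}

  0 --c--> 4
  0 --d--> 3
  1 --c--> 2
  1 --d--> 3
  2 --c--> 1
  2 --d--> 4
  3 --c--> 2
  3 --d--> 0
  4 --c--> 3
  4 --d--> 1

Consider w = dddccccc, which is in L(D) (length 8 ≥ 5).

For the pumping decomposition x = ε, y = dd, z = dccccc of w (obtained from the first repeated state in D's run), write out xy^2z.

xy^2z = ε·dd·dd·dccccc = dddddccccc.
Reading y = dd takes D from 0 back to 0, so after x·y·y the machine is still in 0, and z then leads to the accepting state 2. Hence dddddccccc ∈ L(D).

dddddccccc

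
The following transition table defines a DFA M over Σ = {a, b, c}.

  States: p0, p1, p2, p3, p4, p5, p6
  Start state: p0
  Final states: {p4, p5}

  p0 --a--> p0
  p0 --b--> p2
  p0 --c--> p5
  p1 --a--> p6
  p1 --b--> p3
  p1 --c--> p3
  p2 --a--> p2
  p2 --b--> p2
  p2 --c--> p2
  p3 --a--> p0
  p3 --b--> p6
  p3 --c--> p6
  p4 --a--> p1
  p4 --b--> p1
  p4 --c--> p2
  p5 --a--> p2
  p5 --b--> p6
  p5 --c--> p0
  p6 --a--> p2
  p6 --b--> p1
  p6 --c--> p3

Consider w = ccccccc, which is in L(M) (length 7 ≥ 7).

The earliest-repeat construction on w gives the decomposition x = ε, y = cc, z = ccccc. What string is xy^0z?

xy⁰z = xz = ε·ccccc = ccccc.
Reading y = cc takes M from p0 back to p0, so after x the machine is still in p0, and z then leads to the accepting state p5. Hence ccccc ∈ L(M).

ccccc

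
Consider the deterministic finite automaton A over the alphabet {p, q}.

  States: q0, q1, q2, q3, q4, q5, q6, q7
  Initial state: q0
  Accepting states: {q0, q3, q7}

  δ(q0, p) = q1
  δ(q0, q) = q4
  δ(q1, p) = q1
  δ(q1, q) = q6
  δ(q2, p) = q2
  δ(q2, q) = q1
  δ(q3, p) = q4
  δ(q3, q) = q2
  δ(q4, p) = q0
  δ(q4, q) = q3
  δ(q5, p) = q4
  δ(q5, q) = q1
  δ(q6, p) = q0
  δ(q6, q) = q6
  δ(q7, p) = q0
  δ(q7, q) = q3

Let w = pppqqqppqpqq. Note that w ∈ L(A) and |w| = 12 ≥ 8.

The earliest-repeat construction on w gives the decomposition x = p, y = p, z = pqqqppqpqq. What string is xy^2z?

ppppqqqppqpqq

xy^2z = p·p·p·pqqqppqpqq = ppppqqqppqpqq.
Reading y = p takes A from q1 back to q1, so after x·y·y the machine is still in q1, and z then leads to the accepting state q3. Hence ppppqqqppqpqq ∈ L(A).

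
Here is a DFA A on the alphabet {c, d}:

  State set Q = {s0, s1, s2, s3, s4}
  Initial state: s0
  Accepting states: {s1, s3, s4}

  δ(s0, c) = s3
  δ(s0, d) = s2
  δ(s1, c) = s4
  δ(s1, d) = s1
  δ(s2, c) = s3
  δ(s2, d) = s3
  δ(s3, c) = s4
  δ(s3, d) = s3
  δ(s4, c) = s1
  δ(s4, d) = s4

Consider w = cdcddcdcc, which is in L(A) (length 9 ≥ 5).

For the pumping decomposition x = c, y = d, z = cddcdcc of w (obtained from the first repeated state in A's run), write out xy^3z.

xy^3z = c·d·d·d·cddcdcc = cdddcddcdcc.
Reading y = d takes A from s3 back to s3, so after x·y·y·y the machine is still in s3, and z then leads to the accepting state s1. Hence cdddcddcdcc ∈ L(A).

cdddcddcdcc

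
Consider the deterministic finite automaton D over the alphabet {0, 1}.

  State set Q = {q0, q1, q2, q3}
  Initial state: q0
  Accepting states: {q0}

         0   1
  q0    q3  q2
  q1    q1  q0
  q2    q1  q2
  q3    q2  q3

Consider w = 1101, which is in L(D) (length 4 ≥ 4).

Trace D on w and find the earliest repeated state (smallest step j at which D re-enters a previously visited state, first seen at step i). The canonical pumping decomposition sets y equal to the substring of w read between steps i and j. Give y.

1

State sequence: q0 -1-> q2 -1-> q2 -0-> q1 -1-> q0
First repeat at step 2: q2 was already visited.

So i = 1, j = 2, giving x = w[0:1] = 1, y = w[1:2] = 1, z = w[2:4] = 01.
Check: |xy| = 2 ≤ 4 and |y| = 1 ≥ 1. Reading y takes D from q2 back to q2, so every xyⁱz is accepted.
Since D has 4 states, any run of length ≥ 4 visits 4+1 states, so by pigeonhole some state repeats within the first 4 steps — that repeat gives the pumpable loop.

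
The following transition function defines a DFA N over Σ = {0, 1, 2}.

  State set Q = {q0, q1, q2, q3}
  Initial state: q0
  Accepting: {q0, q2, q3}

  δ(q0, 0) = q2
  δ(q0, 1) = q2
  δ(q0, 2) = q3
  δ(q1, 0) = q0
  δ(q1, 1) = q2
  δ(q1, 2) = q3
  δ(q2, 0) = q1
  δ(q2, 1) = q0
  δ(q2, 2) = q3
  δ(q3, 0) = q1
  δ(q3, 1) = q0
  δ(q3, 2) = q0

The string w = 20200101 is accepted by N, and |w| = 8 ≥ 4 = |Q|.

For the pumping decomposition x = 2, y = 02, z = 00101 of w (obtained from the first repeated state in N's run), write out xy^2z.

2020200101

xy^2z = 2·02·02·00101 = 2020200101.
Reading y = 02 takes N from q3 back to q3, so after x·y·y the machine is still in q3, and z then leads to the accepting state q2. Hence 2020200101 ∈ L(N).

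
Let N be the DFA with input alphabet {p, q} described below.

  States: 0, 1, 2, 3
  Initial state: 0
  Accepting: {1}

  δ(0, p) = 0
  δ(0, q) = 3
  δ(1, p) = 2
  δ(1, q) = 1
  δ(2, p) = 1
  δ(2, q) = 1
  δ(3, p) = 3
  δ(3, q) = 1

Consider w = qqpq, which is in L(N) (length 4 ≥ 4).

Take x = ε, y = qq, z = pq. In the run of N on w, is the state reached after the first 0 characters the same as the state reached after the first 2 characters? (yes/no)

no

State sequence: 0 -q-> 3 -q-> 1

After x (step 0): 0. After xy (step 2): 1.
They differ (0 ≠ 1), so y is not a cycle from the state after x; this split is not the one the pumping-lemma construction produces, and pumping y need not keep the string in L(N).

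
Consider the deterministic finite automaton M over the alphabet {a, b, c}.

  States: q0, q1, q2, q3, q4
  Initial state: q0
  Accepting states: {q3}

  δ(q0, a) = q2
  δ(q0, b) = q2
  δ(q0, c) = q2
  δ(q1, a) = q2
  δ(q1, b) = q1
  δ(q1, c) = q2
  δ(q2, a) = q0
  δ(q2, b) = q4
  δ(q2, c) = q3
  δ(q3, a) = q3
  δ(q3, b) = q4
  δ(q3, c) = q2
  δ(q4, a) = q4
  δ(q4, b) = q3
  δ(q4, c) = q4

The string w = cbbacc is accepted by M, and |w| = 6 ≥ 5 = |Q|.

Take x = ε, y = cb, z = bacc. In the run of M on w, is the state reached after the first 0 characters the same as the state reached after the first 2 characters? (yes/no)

no

Run of M on the first 2 characters of w = c b:
  step 0: q0  (start)
  step 1: q2  (read c: q0→q2)
  step 2: q4  (read b: q2→q4)

After x (step 0): q0. After xy (step 2): q4.
They differ (q0 ≠ q4), so y is not a cycle from the state after x; this split is not the one the pumping-lemma construction produces, and pumping y need not keep the string in L(M).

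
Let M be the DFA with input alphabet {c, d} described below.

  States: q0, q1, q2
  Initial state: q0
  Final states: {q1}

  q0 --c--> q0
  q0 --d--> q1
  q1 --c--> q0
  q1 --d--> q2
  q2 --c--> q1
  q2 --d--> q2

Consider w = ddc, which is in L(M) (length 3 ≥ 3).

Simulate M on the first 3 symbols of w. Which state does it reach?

q1

State sequence: q0 -d-> q1 -d-> q2 -c-> q1

After reading 3 characters, M is in state q1.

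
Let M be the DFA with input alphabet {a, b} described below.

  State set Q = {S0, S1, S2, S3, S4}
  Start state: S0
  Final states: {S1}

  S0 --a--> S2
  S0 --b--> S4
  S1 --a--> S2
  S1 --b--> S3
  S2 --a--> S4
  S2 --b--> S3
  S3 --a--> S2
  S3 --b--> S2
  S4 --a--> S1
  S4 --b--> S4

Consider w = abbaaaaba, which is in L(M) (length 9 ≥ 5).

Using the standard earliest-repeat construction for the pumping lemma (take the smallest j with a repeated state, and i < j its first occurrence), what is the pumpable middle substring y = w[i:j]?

State sequence: S0 -a-> S2 -b-> S3 -b-> S2 -a-> S4 -a-> S1 -a-> S2 -a-> S4 -b-> S4 -a-> S1
First repeat at step 3: S2 was already visited.

So i = 1, j = 3, giving x = w[0:1] = a, y = w[1:3] = bb, z = w[3:9] = aaaaba.
Check: |xy| = 3 ≤ 5 and |y| = 2 ≥ 1. Reading y takes M from S2 back to S2, so every xyⁱz is accepted.

bb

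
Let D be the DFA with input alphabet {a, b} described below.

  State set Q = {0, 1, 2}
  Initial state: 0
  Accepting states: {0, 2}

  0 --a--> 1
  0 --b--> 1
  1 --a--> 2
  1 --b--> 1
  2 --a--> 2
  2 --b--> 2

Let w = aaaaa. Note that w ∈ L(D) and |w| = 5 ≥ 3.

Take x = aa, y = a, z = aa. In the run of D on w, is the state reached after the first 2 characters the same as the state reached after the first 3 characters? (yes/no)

yes

Run of D on the first 3 characters of w = a a a:
  step 0: 0  (start)
  step 1: 1  (read a: 0→1)
  step 2: 2  (read a: 1→2)
  step 3: 2  (read a: 2→2)

After x (step 2): 2. After xy (step 3): 2.
They match, so y = a drives D around a cycle from 2 back to itself; pumping y any number of times keeps D in 2 before reading z, and xyⁱz ∈ L(D) for every i ≥ 0.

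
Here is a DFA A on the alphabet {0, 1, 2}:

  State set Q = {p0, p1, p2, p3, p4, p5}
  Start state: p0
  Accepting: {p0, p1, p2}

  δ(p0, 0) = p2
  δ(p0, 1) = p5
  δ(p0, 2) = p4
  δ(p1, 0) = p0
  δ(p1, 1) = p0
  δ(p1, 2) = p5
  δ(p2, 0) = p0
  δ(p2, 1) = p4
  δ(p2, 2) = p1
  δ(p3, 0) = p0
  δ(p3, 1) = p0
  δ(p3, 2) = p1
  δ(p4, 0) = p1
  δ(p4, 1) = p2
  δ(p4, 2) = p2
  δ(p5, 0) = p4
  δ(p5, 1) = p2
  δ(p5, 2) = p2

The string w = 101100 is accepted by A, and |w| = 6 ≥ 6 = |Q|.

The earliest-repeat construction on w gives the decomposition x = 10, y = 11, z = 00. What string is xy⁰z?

xy⁰z = xz = 10·00 = 1000.
Reading y = 11 takes A from p4 back to p4, so after x the machine is still in p4, and z then leads to the accepting state p0. Hence 1000 ∈ L(A).

1000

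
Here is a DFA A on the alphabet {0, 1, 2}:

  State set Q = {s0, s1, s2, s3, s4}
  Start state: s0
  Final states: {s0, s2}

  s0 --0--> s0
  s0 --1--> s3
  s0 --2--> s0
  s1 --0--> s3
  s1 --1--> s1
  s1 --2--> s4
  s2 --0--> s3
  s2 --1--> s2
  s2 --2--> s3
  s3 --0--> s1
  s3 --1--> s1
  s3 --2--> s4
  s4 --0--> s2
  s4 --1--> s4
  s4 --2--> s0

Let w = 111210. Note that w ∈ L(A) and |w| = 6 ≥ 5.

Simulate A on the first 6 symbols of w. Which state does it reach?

s2

Run of A on the first 6 characters of w = 1 1 1 2 1 0:
  step 0: s0  (start)
  step 1: s3  (read 1: s0→s3)
  step 2: s1  (read 1: s3→s1)
  step 3: s1  (read 1: s1→s1)
  step 4: s4  (read 2: s1→s4)
  step 5: s4  (read 1: s4→s4)
  step 6: s2  (read 0: s4→s2)

After reading 6 characters, A is in state s2.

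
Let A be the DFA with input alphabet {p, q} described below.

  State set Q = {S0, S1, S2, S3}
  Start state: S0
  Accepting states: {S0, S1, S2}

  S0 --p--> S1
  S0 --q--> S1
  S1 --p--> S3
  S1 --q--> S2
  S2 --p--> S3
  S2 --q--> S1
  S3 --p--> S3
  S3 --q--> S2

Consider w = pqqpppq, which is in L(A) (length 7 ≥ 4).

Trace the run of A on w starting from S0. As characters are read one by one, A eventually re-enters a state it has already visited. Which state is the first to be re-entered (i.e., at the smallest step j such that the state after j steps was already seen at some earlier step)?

S1

State sequence: S0 -p-> S1 -q-> S2 -q-> S1 -p-> S3 -p-> S3 -p-> S3 -q-> S2
First repeat at step 3: S1 was already visited.

The earliest repeat is at step j = 3: A is in S1, which it already visited at step i = 1.
Pumping length from the standard proof: p = 4 (the number of states). The repeated state found above gives |xy| = j ≤ 4 and |y| = j − i ≥ 1.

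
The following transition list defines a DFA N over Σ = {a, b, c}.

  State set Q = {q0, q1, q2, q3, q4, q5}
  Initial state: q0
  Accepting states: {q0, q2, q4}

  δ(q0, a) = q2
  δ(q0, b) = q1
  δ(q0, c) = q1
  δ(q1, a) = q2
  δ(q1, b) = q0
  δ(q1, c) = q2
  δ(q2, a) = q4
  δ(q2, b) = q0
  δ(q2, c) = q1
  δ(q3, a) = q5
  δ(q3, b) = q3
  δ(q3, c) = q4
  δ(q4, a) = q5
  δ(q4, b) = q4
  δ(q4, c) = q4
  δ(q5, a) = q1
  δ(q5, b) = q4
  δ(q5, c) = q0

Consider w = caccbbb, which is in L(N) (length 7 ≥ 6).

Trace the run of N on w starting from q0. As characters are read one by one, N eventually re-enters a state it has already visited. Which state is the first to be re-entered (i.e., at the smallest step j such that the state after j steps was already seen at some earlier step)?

Run of N on w = c a c c b b b:
  step 0: q0  (start)
  step 1: q1  (read c: q0→q1)
  step 2: q2  (read a: q1→q2)
  step 3: q1  (read c: q2→q1)   ← first repeat (q1 seen earlier)
  step 4: q2  (read c: q1→q2)
  step 5: q0  (read b: q2→q0)
  step 6: q1  (read b: q0→q1)
  step 7: q0  (read b: q1→q0)

The earliest repeat is at step j = 3: N is in q1, which it already visited at step i = 1.
With |Q| = 6, pigeonhole forces a state repeat no later than step 6; the substring read between the first and second visits to that state can be pumped.

q1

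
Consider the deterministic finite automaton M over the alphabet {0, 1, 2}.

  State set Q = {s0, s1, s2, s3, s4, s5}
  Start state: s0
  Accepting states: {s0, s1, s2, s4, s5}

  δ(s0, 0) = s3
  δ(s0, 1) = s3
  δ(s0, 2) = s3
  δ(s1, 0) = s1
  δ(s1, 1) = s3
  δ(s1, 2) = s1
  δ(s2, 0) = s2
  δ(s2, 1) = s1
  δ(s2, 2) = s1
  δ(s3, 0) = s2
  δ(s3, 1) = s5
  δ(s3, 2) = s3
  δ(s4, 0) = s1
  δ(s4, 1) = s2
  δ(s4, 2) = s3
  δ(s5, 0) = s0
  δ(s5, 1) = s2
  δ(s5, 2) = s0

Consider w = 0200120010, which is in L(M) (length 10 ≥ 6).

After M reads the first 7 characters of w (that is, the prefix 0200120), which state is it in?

s1

Run of M on the first 7 characters of w = 0 2 0 0 1 2 0:
  step 0: s0  (start)
  step 1: s3  (read 0: s0→s3)
  step 2: s3  (read 2: s3→s3)
  step 3: s2  (read 0: s3→s2)
  step 4: s2  (read 0: s2→s2)
  step 5: s1  (read 1: s2→s1)
  step 6: s1  (read 2: s1→s1)
  step 7: s1  (read 0: s1→s1)

After reading 7 characters, M is in state s1.
(This kind of state-tracing is the core of the pumping-lemma construction: with 6 states, pigeonhole forces a repeat within the first 6 steps.)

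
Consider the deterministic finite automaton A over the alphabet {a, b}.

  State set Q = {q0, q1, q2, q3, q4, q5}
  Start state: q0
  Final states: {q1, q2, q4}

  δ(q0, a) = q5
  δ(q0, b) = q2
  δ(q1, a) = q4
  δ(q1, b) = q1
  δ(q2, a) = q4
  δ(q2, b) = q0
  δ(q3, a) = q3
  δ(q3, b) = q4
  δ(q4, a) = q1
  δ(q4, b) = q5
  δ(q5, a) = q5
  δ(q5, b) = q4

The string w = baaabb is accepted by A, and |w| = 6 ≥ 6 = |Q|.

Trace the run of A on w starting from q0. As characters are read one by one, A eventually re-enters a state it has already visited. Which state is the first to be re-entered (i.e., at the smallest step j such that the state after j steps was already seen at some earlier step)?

q4

State sequence: q0 -b-> q2 -a-> q4 -a-> q1 -a-> q4 -b-> q5 -b-> q4
First repeat at step 4: q4 was already visited.

The earliest repeat is at step j = 4: A is in q4, which it already visited at step i = 2.
With |Q| = 6, pigeonhole forces a state repeat no later than step 6; the substring read between the first and second visits to that state can be pumped.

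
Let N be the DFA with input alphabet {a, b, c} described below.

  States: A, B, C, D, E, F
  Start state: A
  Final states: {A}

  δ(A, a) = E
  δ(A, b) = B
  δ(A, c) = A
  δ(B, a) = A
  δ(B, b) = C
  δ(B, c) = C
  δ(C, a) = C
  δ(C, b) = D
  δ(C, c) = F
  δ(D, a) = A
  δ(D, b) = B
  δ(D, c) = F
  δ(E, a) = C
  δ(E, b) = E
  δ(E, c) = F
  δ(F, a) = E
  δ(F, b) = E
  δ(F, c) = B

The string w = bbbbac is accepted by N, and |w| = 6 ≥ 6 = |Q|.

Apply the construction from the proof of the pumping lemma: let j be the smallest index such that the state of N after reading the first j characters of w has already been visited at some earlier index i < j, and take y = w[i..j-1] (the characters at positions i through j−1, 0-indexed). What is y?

bbb

State sequence: A -b-> B -b-> C -b-> D -b-> B -a-> A -c-> A
First repeat at step 4: B was already visited.

So i = 1, j = 4, giving x = w[0:1] = b, y = w[1:4] = bbb, z = w[4:6] = ac.
Check: |xy| = 4 ≤ 6 and |y| = 3 ≥ 1. Reading y takes N from B back to B, so every xyⁱz is accepted.
With |Q| = 6, pigeonhole forces a state repeat no later than step 6; the substring read between the first and second visits to that state can be pumped.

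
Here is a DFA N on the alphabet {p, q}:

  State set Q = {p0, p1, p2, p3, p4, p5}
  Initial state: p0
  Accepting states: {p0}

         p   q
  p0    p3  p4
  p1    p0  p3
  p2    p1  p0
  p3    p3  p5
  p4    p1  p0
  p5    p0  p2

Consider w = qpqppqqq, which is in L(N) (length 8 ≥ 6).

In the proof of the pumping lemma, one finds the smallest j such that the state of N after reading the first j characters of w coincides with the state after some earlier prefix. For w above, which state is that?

State sequence: p0 -q-> p4 -p-> p1 -q-> p3 -p-> p3 -p-> p3 -q-> p5 -q-> p2 -q-> p0
First repeat at step 4: p3 was already visited.

The earliest repeat is at step j = 4: N is in p3, which it already visited at step i = 3.
Pumping length from the standard proof: p = 6 (the number of states). The repeated state found above gives |xy| = j ≤ 6 and |y| = j − i ≥ 1.

p3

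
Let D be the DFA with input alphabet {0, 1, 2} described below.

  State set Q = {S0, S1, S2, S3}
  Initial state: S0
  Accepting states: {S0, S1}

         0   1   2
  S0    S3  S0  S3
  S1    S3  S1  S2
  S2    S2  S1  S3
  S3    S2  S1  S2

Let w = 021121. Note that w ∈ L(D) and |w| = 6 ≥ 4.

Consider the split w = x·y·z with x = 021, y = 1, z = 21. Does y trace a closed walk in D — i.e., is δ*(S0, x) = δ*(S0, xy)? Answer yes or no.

yes

State sequence: S0 -0-> S3 -2-> S2 -1-> S1 -1-> S1

After x (step 3): S1. After xy (step 4): S1.
They match, so y = 1 drives D around a cycle from S1 back to itself; pumping y any number of times keeps D in S1 before reading z, and xyⁱz ∈ L(D) for every i ≥ 0.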